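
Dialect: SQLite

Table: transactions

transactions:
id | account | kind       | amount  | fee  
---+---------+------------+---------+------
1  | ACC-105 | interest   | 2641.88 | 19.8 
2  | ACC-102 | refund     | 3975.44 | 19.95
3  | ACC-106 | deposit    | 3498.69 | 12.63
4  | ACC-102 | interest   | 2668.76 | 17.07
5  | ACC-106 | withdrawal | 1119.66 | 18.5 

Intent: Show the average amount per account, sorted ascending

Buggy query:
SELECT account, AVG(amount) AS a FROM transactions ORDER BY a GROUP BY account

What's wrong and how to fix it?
Bug: GROUP BY must precede ORDER BY

Fix: Reorder: SELECT … FROM … GROUP BY … ORDER BY …

Corrected query:
SELECT account, AVG(amount) AS a FROM transactions GROUP BY account ORDER BY a

Result:
account | a       
--------+---------
ACC-106 | 2309.175
ACC-105 | 2641.88 
ACC-102 | 3322.1  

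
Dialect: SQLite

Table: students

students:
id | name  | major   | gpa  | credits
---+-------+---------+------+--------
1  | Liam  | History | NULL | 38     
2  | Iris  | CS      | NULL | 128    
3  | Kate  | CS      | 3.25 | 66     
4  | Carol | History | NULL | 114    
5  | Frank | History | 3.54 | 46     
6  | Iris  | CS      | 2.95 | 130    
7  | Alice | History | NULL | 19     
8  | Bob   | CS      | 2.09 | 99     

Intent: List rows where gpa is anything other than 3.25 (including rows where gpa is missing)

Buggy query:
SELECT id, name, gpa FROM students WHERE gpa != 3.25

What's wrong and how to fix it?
Bug: 'gpa != 3.25' is unknown when gpa is NULL, so NULL rows are silently excluded

Fix: Add an explicit OR gpa IS NULL to include the missing-value rows

Corrected query:
SELECT id, name, gpa FROM students WHERE gpa != 3.25 OR gpa IS NULL

Result:
id | name  | gpa 
---+-------+-----
1  | Liam  | NULL
2  | Iris  | NULL
4  | Carol | NULL
5  | Frank | 3.54
6  | Iris  | 2.95
7  | Alice | NULL
8  | Bob   | 2.09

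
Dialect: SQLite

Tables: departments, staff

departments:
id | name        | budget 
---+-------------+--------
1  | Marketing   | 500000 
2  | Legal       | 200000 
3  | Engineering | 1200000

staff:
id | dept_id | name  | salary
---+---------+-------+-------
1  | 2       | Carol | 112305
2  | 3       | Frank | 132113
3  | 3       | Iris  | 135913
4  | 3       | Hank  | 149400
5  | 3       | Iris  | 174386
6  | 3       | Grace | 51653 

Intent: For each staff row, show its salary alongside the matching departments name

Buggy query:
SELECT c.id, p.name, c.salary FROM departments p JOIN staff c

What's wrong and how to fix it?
Bug: Missing join condition: each staff row is matched to all departments rows instead of just its own

Fix: Add ON c.dept_id = p.id to the JOIN

Corrected query:
SELECT c.id, p.name, c.salary FROM departments p JOIN staff c ON c.dept_id = p.id

Result:
id | name        | salary
---+-------------+-------
1  | Legal       | 112305
2  | Engineering | 132113
3  | Engineering | 135913
4  | Engineering | 149400
5  | Engineering | 174386
6  | Engineering | 51653 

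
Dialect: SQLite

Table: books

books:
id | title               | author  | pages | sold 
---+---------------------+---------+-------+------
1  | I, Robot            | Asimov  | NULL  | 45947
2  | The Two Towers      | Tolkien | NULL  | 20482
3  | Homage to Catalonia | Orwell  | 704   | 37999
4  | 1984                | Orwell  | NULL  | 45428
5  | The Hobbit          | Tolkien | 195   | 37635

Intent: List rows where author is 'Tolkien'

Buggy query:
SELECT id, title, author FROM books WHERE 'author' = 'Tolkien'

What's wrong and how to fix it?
Bug: Single quotes denote string literals in SQL; the column name is being compared as a constant string

Fix: Remove the quotes around the column name (or use double quotes for an identifier)

Corrected query:
SELECT id, title, author FROM books WHERE author = 'Tolkien'

Result:
id | title          | author 
---+----------------+--------
2  | The Two Towers | Tolkien
5  | The Hobbit     | Tolkien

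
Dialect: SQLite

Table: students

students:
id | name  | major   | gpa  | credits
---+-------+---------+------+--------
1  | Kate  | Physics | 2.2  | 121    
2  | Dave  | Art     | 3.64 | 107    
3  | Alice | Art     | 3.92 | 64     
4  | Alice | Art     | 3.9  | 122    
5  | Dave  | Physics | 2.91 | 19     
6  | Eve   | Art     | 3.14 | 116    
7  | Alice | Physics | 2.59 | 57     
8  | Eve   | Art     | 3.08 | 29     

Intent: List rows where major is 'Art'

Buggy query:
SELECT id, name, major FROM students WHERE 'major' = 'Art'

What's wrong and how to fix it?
Bug: 'major' in single quotes is a string literal, not the column; the comparison is literal-vs-literal and never true

Fix: Reference the column as major without single quotes

Corrected query:
SELECT id, name, major FROM students WHERE major = 'Art'

Result:
id | name  | major
---+-------+------
2  | Dave  | Art  
3  | Alice | Art  
4  | Alice | Art  
6  | Eve   | Art  
8  | Eve   | Art  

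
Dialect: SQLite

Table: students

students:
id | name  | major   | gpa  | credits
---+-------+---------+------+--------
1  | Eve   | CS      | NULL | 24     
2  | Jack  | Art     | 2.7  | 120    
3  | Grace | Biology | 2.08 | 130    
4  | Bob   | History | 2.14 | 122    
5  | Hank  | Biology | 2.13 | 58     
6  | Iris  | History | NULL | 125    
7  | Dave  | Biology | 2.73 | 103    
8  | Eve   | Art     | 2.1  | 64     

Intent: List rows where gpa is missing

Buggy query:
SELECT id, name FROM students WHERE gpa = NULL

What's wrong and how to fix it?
Bug: Comparing to NULL with '=' never matches; NULL = NULL is unknown, not true

Fix: Use IS NULL to test for NULL

Corrected query:
SELECT id, name FROM students WHERE gpa IS NULL

Result:
id | name
---+-----
1  | Eve 
6  | Iris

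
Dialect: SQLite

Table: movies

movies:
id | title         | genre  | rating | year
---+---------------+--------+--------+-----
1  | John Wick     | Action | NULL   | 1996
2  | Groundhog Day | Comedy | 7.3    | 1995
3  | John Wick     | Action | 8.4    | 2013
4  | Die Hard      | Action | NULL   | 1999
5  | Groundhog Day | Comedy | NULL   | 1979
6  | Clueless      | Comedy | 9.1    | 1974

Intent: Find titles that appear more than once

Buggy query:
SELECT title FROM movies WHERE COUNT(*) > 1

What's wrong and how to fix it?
Bug: WHERE can't reference COUNT(*); aggregates are computed after WHERE

Fix: GROUP BY title, then filter groups with HAVING COUNT(*) > 1

Corrected query:
SELECT title FROM movies GROUP BY title HAVING COUNT(*) > 1

Result:
title        
-------------
Groundhog Day
John Wick    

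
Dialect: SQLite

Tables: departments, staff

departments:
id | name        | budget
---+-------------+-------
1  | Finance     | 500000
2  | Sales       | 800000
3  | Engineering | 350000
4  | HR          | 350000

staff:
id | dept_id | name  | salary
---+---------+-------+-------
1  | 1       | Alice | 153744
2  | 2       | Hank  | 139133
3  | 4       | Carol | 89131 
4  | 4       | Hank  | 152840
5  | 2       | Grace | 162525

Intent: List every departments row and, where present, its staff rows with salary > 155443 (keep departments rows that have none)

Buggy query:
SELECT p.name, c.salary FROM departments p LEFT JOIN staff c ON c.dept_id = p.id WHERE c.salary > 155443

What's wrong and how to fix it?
Bug: Filtering c.salary in WHERE discards the NULL rows produced by LEFT JOIN, turning it into an inner join

Fix: Move the right-table condition into the ON clause so unmatched parents are kept

Corrected query:
SELECT p.name, c.salary FROM departments p LEFT JOIN staff c ON c.dept_id = p.id AND c.salary > 155443

Result:
name        | salary
------------+-------
Finance     | NULL  
Sales       | 162525
Engineering | NULL  
HR          | NULL  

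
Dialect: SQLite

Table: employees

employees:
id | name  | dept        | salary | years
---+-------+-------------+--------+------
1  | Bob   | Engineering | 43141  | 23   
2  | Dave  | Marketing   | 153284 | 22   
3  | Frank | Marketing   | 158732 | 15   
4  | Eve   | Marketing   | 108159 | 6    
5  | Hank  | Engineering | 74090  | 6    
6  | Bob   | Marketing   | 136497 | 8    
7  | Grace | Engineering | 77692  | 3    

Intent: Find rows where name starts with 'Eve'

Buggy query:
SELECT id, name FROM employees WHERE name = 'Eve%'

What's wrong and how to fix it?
Bug: Wildcards only work with LIKE; '=' treats '%' as a literal character

Fix: Replace '=' with LIKE so 'Eve%' is treated as a pattern

Corrected query:
SELECT id, name FROM employees WHERE name LIKE 'Eve%'

Result:
id | name
---+-----
4  | Eve 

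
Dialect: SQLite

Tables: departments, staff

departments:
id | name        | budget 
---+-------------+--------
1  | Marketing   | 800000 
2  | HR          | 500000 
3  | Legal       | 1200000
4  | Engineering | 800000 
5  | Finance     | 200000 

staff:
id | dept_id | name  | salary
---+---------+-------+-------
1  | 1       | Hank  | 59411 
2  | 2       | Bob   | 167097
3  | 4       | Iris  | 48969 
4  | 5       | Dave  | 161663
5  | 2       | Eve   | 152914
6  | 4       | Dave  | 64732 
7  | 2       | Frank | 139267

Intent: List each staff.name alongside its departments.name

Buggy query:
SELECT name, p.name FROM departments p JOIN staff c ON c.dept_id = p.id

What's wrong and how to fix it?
Bug: 'name' exists in both joined tables, so the database can't tell which one is meant

Fix: Prefix ambiguous columns with the table alias

Corrected query:
SELECT c.name, p.name FROM departments p JOIN staff c ON c.dept_id = p.id

Result:
name  | name       
------+------------
Hank  | Marketing  
Bob   | HR         
Iris  | Engineering
Dave  | Finance    
Eve   | HR         
Dave  | Engineering
Frank | HR         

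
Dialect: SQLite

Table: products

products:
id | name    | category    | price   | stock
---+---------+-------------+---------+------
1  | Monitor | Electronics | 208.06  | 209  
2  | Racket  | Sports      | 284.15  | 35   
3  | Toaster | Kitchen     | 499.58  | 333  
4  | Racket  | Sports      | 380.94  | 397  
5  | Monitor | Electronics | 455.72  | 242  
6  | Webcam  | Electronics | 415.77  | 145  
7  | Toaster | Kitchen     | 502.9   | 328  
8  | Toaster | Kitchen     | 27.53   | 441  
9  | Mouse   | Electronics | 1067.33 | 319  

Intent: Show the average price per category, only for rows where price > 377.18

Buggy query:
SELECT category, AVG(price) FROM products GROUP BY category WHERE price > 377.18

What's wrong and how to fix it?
Bug: Row-level WHERE must come before GROUP BY in the clause order

Fix: Move the WHERE clause before GROUP BY

Corrected query:
SELECT category, AVG(price) FROM products WHERE price > 377.18 GROUP BY category

Result:
category    | AVG(price)
------------+-----------
Electronics | 646.273333
Kitchen     | 501.24    
Sports      | 380.94    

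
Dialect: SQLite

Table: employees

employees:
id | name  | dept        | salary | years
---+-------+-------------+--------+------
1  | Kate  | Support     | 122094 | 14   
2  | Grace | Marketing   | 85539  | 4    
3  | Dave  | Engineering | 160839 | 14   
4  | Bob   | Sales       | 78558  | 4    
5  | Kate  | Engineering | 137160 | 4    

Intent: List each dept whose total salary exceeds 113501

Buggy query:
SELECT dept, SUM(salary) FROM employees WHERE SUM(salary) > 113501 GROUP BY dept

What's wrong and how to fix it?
Bug: Aggregate functions cannot appear in a WHERE clause

Fix: Move the aggregate condition to a HAVING clause

Corrected query:
SELECT dept, SUM(salary) FROM employees GROUP BY dept HAVING SUM(salary) > 113501

Result:
dept        | SUM(salary)
------------+------------
Engineering | 297999     
Support     | 122094     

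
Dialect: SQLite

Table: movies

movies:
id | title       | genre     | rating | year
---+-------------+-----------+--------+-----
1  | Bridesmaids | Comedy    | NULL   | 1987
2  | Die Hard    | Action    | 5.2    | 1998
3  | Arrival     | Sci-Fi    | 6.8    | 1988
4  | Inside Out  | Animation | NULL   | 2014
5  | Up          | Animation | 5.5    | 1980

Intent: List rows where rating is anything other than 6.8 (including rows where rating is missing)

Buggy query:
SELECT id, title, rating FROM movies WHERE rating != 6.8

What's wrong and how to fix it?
Bug: Inequality against NULL is unknown, not true; rows with NULL are dropped

Fix: Add an explicit OR rating IS NULL to include the missing-value rows

Corrected query:
SELECT id, title, rating FROM movies WHERE rating != 6.8 OR rating IS NULL

Result:
id | title       | rating
---+-------------+-------
1  | Bridesmaids | NULL  
2  | Die Hard    | 5.2   
4  | Inside Out  | NULL  
5  | Up          | 5.5   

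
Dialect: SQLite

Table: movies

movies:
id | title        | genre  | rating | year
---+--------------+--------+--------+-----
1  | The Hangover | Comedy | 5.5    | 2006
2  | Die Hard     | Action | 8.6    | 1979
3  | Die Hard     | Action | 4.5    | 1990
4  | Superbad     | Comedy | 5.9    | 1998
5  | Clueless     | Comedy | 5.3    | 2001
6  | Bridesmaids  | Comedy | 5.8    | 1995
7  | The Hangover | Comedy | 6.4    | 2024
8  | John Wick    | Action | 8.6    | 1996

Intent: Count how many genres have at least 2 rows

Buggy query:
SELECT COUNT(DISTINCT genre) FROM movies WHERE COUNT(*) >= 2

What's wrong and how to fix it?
Bug: WHERE filters individual rows, not groups, so a group-level COUNT is invalid there

Fix: Group first with HAVING COUNT(*) >= 2, then COUNT the resulting groups

Corrected query:
SELECT COUNT(*) FROM (SELECT genre FROM movies GROUP BY genre HAVING COUNT(*) >= 2)

Result:
COUNT(*)
--------
2       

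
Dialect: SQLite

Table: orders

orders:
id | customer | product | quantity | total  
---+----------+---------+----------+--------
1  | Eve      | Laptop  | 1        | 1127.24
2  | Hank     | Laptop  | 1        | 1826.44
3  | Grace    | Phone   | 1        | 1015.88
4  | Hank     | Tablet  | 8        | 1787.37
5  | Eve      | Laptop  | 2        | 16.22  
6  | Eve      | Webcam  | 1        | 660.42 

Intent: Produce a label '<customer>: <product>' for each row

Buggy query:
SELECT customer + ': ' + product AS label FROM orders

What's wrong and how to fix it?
Bug: SQLite uses || for string concatenation; + coerces text to numbers (yielding 0)

Fix: Replace + with || to concatenate text

Corrected query:
SELECT customer || ': ' || product AS label FROM orders

Result:
label       
------------
Eve: Laptop 
Hank: Laptop
Grace: Phone
Hank: Tablet
Eve: Laptop 
Eve: Webcam 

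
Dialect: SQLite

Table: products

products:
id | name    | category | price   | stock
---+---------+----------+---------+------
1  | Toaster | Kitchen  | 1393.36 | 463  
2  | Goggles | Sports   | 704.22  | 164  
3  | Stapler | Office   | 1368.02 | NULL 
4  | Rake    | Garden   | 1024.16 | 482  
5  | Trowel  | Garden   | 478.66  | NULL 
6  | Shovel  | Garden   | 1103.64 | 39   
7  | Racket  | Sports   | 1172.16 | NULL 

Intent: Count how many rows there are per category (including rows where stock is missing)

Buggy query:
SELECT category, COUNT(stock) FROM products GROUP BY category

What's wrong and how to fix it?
Bug: COUNT(column) counts non-NULL values only; rows with NULL stock aren't counted

Fix: Replace COUNT(stock) with COUNT(*)

Corrected query:
SELECT category, COUNT(*) FROM products GROUP BY category

Result:
category | COUNT(*)
---------+---------
Garden   | 3       
Kitchen  | 1       
Office   | 1       
Sports   | 2       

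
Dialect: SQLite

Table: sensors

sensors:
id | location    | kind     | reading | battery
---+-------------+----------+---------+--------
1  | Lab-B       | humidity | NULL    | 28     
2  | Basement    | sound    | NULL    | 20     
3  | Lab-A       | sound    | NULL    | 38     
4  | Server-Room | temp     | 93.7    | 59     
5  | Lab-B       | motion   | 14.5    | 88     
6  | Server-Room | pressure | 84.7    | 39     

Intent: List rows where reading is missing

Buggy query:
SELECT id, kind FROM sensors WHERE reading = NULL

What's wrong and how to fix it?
Bug: '= NULL' is always unknown in SQL three-valued logic, so no rows match

Fix: Use IS NULL to test for NULL

Corrected query:
SELECT id, kind FROM sensors WHERE reading IS NULL

Result:
id | kind    
---+---------
1  | humidity
2  | sound   
3  | sound   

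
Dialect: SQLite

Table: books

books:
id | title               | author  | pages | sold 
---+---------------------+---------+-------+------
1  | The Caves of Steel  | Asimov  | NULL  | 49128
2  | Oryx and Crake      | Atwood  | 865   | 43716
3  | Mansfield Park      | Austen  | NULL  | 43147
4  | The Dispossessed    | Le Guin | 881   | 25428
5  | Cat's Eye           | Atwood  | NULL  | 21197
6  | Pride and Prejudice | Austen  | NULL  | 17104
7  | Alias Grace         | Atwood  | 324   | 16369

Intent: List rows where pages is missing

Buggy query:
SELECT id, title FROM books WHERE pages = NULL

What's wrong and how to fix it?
Bug: '= NULL' is always unknown in SQL three-valued logic, so no rows match

Fix: Replace '= NULL' with 'IS NULL'

Corrected query:
SELECT id, title FROM books WHERE pages IS NULL

Result:
id | title              
---+--------------------
1  | The Caves of Steel 
3  | Mansfield Park     
5  | Cat's Eye          
6  | Pride and Prejudice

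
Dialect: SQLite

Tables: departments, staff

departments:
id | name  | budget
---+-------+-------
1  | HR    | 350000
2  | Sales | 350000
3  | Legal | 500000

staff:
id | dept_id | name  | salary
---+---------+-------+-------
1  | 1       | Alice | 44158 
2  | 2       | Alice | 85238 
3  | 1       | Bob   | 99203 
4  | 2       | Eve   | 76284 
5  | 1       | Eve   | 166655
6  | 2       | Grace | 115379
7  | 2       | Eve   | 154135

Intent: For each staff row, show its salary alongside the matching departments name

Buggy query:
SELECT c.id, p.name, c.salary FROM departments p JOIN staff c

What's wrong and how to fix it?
Bug: JOIN with no ON clause produces a cartesian product; every staff row pairs with every departments row

Fix: Specify the join condition linking the foreign key to the parent id

Corrected query:
SELECT c.id, p.name, c.salary FROM departments p JOIN staff c ON c.dept_id = p.id

Result:
id | name  | salary
---+-------+-------
1  | HR    | 44158 
2  | Sales | 85238 
3  | HR    | 99203 
4  | Sales | 76284 
5  | HR    | 166655
6  | Sales | 115379
7  | Sales | 154135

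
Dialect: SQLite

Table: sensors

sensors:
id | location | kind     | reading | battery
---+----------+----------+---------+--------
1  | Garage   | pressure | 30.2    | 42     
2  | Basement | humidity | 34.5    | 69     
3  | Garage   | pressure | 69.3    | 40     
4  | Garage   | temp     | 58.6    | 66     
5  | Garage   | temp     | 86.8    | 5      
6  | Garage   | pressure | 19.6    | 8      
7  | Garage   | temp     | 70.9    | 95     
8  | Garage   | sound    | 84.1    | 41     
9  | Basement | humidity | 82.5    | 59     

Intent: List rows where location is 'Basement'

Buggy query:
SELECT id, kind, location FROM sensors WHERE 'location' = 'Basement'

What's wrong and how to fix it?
Bug: Single quotes denote string literals in SQL; the column name is being compared as a constant string

Fix: Remove the quotes around the column name (or use double quotes for an identifier)

Corrected query:
SELECT id, kind, location FROM sensors WHERE location = 'Basement'

Result:
id | kind     | location
---+----------+---------
2  | humidity | Basement
9  | humidity | Basement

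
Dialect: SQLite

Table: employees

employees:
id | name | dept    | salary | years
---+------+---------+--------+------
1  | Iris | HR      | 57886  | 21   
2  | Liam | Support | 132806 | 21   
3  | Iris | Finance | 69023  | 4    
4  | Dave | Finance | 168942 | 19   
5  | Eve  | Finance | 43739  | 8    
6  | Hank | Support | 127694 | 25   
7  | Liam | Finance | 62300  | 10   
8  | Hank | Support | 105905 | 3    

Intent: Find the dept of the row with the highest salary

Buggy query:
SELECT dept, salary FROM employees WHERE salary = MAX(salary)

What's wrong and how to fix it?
Bug: WHERE is evaluated per row; an aggregate over the whole table isn't defined there

Fix: Wrap MAX in a scalar subquery so WHERE compares against a single value

Corrected query:
SELECT dept, salary FROM employees WHERE salary = (SELECT MAX(salary) FROM employees)

Result:
dept    | salary
--------+-------
Finance | 168942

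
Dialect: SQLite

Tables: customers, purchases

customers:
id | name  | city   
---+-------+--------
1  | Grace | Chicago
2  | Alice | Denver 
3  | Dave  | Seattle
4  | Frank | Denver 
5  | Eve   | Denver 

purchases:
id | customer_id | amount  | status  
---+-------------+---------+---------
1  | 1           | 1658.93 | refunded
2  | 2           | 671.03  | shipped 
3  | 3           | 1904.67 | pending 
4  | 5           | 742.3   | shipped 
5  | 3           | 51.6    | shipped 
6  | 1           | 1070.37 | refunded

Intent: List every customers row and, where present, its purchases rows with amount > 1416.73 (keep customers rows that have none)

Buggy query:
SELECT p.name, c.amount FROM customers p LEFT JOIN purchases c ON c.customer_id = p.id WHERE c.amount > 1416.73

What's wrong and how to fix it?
Bug: A WHERE condition on the right-hand table after LEFT JOIN drops unmatched parents

Fix: Put 'c.amount > 1416.73' in the JOIN's ON clause instead of WHERE

Corrected query:
SELECT p.name, c.amount FROM customers p LEFT JOIN purchases c ON c.customer_id = p.id AND c.amount > 1416.73

Result:
name  | amount 
------+--------
Grace | 1658.93
Alice | NULL   
Dave  | 1904.67
Frank | NULL   
Eve   | NULL   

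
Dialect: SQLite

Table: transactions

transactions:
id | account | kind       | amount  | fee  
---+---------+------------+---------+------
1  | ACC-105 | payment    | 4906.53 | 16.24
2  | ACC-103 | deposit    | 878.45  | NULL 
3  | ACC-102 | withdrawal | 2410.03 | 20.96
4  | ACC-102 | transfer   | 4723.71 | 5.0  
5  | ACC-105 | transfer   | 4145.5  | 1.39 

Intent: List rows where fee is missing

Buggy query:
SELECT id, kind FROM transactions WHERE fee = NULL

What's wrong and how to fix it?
Bug: Comparing to NULL with '=' never matches; NULL = NULL is unknown, not true

Fix: Replace '= NULL' with 'IS NULL'

Corrected query:
SELECT id, kind FROM transactions WHERE fee IS NULL

Result:
id | kind   
---+--------
2  | deposit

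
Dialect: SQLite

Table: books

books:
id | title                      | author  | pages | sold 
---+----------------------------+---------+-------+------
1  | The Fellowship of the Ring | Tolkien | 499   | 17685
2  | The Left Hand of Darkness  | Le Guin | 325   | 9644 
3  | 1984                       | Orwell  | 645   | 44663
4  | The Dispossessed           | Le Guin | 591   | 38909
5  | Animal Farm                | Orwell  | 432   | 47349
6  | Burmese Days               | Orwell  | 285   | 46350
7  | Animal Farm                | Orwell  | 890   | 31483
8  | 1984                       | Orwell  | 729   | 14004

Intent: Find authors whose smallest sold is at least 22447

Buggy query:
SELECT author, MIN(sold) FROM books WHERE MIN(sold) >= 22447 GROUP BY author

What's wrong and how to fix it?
Bug: MIN() in WHERE is a misuse of aggregate

Fix: Replace WHERE with HAVING after the GROUP BY

Corrected query:
SELECT author, MIN(sold) FROM books GROUP BY author HAVING MIN(sold) >= 22447

Result:
(no rows)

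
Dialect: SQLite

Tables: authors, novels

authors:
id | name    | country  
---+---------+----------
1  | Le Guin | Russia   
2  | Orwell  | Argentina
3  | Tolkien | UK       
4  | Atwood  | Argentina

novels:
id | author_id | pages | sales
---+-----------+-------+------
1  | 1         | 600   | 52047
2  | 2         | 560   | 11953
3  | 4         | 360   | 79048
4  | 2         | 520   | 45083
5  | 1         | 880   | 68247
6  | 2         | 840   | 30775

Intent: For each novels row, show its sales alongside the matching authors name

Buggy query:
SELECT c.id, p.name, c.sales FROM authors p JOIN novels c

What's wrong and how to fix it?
Bug: Missing join condition: each novels row is matched to all authors rows instead of just its own

Fix: Add ON c.author_id = p.id to the JOIN

Corrected query:
SELECT c.id, p.name, c.sales FROM authors p JOIN novels c ON c.author_id = p.id

Result:
id | name    | sales
---+---------+------
1  | Le Guin | 52047
2  | Orwell  | 11953
3  | Atwood  | 79048
4  | Orwell  | 45083
5  | Le Guin | 68247
6  | Orwell  | 30775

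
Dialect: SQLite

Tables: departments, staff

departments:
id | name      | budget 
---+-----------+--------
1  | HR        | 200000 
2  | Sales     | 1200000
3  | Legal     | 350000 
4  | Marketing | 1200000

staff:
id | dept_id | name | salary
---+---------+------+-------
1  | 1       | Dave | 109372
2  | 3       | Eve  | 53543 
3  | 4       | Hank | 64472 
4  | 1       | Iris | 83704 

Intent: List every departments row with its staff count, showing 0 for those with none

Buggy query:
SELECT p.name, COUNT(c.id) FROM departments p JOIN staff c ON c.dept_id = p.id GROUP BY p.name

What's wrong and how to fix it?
Bug: INNER JOIN drops departments rows that have no matching staff rows

Fix: Switch to LEFT JOIN to retain unmatched parent rows

Corrected query:
SELECT p.name, COUNT(c.id) FROM departments p LEFT JOIN staff c ON c.dept_id = p.id GROUP BY p.name

Result:
name      | COUNT(c.id)
----------+------------
HR        | 2          
Legal     | 1          
Marketing | 1          
Sales     | 0          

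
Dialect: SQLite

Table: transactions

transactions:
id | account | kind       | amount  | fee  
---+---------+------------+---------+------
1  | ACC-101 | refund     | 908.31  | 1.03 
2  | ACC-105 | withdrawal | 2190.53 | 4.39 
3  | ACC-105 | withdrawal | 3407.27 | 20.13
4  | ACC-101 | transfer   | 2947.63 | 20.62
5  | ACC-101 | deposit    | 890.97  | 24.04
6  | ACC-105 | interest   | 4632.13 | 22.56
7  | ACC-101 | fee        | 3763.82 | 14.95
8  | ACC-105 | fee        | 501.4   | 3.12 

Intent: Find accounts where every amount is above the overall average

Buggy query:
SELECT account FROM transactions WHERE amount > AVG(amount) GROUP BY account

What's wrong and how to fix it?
Bug: WHERE evaluates per row before aggregation, so AVG() is unavailable

Fix: Use a subquery for AVG and a HAVING MIN(...) filter so the condition holds for every row in the group

Corrected query:
SELECT account FROM transactions GROUP BY account HAVING MIN(amount) > (SELECT AVG(amount) FROM transactions)

Result:
(no rows)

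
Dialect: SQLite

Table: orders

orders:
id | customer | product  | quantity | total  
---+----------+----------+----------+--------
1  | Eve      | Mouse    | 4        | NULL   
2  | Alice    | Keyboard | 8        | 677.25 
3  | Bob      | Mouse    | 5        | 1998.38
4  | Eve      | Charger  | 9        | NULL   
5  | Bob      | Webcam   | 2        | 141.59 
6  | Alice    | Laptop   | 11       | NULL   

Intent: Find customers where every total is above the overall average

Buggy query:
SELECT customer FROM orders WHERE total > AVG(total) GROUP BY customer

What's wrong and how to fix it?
Bug: WHERE evaluates per row before aggregation, so AVG() is unavailable

Fix: Compute the overall average in a scalar subquery and compare each group's MIN against it in HAVING

Corrected query:
SELECT customer FROM orders GROUP BY customer HAVING MIN(total) > (SELECT AVG(total) FROM orders)

Result:
(no rows)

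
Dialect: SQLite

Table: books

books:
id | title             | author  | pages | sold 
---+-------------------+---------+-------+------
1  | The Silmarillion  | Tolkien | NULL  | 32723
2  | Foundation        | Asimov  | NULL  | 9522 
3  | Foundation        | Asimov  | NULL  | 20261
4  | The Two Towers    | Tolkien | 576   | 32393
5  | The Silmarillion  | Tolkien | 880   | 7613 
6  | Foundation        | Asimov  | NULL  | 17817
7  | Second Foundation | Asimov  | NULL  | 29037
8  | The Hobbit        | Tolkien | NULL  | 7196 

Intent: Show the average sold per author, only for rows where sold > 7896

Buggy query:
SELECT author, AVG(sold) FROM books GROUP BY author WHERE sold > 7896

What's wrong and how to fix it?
Bug: Row-level WHERE must come before GROUP BY in the clause order

Fix: Move the WHERE clause before GROUP BY

Corrected query:
SELECT author, AVG(sold) FROM books WHERE sold > 7896 GROUP BY author

Result:
author  | AVG(sold)
--------+----------
Asimov  | 19159.25 
Tolkien | 32558    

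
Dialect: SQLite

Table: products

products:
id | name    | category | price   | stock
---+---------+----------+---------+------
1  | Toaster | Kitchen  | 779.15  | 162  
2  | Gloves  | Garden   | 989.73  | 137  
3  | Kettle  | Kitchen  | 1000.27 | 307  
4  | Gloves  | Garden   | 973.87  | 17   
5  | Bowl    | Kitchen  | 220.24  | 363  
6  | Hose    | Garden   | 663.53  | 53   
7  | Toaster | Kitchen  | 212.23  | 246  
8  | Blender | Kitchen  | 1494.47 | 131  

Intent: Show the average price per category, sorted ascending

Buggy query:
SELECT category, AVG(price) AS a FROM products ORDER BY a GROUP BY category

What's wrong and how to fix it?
Bug: ORDER BY appears before GROUP BY; SQL clause order requires GROUP BY first

Fix: Move ORDER BY to the end, after GROUP BY

Corrected query:
SELECT category, AVG(price) AS a FROM products GROUP BY category ORDER BY a

Result:
category | a      
---------+--------
Kitchen  | 741.272
Garden   | 875.71 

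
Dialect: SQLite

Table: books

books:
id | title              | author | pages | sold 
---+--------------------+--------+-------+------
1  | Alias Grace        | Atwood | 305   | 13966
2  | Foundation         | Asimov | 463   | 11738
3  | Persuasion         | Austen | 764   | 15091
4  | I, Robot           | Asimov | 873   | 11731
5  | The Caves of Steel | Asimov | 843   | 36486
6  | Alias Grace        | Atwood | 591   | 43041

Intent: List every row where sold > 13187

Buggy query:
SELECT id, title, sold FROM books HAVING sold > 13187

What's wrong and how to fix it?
Bug: This is a non-aggregate query (no GROUP BY, no aggregates), so in SQLite the HAVING clause is invalid here; a row-level condition belongs in WHERE

Fix: Use WHERE for row-level filtering

Corrected query:
SELECT id, title, sold FROM books WHERE sold > 13187

Result:
id | title              | sold 
---+--------------------+------
1  | Alias Grace        | 13966
3  | Persuasion         | 15091
5  | The Caves of Steel | 36486
6  | Alias Grace        | 43041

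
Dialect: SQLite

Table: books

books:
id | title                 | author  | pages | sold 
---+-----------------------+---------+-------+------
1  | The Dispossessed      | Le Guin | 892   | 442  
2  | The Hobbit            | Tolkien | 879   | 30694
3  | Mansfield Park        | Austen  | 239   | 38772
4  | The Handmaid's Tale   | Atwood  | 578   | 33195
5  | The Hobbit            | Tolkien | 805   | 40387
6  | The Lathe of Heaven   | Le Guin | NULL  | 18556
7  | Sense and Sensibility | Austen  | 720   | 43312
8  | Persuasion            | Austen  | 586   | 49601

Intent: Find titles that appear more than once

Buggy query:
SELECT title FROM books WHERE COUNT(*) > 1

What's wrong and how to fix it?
Bug: COUNT(*) is an aggregate and cannot be used in WHERE

Fix: GROUP BY title, then filter groups with HAVING COUNT(*) > 1

Corrected query:
SELECT title FROM books GROUP BY title HAVING COUNT(*) > 1

Result:
title     
----------
The Hobbit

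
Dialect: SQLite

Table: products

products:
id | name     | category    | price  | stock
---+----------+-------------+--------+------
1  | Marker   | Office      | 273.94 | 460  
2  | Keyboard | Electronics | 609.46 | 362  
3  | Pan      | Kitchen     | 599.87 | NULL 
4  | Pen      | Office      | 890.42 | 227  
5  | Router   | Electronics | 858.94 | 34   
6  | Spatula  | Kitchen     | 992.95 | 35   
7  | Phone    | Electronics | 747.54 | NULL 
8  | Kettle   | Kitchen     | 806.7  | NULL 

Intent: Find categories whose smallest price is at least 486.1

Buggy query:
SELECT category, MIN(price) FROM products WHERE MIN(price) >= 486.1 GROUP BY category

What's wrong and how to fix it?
Bug: Aggregates like MIN are computed per group after WHERE runs

Fix: Replace WHERE with HAVING after the GROUP BY

Corrected query:
SELECT category, MIN(price) FROM products GROUP BY category HAVING MIN(price) >= 486.1

Result:
category    | MIN(price)
------------+-----------
Electronics | 609.46    
Kitchen     | 599.87    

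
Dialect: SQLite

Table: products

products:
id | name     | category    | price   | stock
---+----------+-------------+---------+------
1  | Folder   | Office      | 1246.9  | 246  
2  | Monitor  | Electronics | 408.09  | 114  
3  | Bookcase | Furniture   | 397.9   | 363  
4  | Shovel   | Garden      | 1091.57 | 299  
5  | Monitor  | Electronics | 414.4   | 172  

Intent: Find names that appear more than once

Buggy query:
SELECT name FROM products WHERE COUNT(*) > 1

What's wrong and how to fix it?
Bug: WHERE can't reference COUNT(*); aggregates are computed after WHERE

Fix: GROUP BY name, then filter groups with HAVING COUNT(*) > 1

Corrected query:
SELECT name FROM products GROUP BY name HAVING COUNT(*) > 1

Result:
name   
-------
Monitor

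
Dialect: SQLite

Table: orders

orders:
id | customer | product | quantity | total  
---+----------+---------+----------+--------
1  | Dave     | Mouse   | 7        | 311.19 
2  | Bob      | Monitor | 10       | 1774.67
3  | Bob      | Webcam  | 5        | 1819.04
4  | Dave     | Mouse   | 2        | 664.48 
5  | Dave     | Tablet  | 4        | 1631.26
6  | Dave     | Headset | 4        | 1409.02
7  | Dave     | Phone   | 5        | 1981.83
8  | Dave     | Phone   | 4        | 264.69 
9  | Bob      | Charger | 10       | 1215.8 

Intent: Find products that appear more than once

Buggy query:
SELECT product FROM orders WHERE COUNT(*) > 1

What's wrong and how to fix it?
Bug: COUNT(*) is an aggregate and cannot be used in WHERE

Fix: GROUP BY product, then filter groups with HAVING COUNT(*) > 1

Corrected query:
SELECT product FROM orders GROUP BY product HAVING COUNT(*) > 1

Result:
product
-------
Mouse  
Phone  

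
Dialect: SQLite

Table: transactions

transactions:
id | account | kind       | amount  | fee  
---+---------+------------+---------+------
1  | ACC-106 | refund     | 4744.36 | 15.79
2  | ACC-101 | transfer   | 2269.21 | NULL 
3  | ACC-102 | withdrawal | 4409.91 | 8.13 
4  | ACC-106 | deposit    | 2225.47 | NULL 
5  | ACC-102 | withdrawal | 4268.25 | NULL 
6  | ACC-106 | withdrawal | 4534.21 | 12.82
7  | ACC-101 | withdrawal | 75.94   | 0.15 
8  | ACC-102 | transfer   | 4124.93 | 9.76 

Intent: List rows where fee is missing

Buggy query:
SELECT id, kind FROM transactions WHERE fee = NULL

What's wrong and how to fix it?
Bug: '= NULL' is always unknown in SQL three-valued logic, so no rows match

Fix: Use IS NULL to test for NULL

Corrected query:
SELECT id, kind FROM transactions WHERE fee IS NULL

Result:
id | kind      
---+-----------
2  | transfer  
4  | deposit   
5  | withdrawal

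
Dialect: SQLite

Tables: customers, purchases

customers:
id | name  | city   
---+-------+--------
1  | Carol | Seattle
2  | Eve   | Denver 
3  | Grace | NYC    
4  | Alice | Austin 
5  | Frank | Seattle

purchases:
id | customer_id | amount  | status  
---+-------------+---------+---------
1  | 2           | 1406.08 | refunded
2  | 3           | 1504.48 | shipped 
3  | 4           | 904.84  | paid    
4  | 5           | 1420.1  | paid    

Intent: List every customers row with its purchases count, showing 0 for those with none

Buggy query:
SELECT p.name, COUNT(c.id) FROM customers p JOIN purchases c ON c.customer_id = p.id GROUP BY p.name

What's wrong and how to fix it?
Bug: An inner join excludes parents with zero children

Fix: Switch to LEFT JOIN to retain unmatched parent rows

Corrected query:
SELECT p.name, COUNT(c.id) FROM customers p LEFT JOIN purchases c ON c.customer_id = p.id GROUP BY p.name

Result:
name  | COUNT(c.id)
------+------------
Alice | 1          
Carol | 0          
Eve   | 1          
Frank | 1          
Grace | 1          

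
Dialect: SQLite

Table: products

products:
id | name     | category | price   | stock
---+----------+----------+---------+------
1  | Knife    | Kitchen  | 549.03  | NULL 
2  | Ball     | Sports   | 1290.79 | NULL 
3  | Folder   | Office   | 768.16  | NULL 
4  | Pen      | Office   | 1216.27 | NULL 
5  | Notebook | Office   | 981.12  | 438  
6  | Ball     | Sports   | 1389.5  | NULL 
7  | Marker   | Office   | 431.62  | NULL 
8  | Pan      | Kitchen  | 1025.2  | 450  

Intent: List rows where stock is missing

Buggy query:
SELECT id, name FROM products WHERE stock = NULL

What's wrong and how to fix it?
Bug: '= NULL' is always unknown in SQL three-valued logic, so no rows match

Fix: Replace '= NULL' with 'IS NULL'

Corrected query:
SELECT id, name FROM products WHERE stock IS NULL

Result:
id | name  
---+-------
1  | Knife 
2  | Ball  
3  | Folder
4  | Pen   
6  | Ball  
7  | Marker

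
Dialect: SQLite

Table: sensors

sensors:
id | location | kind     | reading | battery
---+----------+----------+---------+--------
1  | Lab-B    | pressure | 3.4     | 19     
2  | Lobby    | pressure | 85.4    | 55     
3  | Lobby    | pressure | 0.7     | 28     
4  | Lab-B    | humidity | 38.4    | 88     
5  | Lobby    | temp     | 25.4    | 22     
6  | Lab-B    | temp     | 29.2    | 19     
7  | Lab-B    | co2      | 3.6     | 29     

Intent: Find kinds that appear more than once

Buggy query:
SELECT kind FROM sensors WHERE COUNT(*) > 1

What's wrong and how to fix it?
Bug: WHERE can't reference COUNT(*); aggregates are computed after WHERE

Fix: GROUP BY kind, then filter groups with HAVING COUNT(*) > 1

Corrected query:
SELECT kind FROM sensors GROUP BY kind HAVING COUNT(*) > 1

Result:
kind    
--------
pressure
temp    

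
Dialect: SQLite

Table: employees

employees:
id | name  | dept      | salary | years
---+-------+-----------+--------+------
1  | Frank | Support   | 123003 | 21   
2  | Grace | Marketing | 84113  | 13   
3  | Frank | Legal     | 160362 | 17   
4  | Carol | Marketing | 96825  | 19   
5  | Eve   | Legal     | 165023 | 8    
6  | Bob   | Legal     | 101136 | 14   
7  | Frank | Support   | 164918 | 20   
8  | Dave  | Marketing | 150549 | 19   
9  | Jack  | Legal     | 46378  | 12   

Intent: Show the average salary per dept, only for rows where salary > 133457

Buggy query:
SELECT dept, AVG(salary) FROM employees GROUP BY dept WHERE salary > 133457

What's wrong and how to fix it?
Bug: WHERE cannot follow GROUP BY

Fix: Move the WHERE clause before GROUP BY

Corrected query:
SELECT dept, AVG(salary) FROM employees WHERE salary > 133457 GROUP BY dept

Result:
dept      | AVG(salary)
----------+------------
Legal     | 162692.5   
Marketing | 150549     
Support   | 164918     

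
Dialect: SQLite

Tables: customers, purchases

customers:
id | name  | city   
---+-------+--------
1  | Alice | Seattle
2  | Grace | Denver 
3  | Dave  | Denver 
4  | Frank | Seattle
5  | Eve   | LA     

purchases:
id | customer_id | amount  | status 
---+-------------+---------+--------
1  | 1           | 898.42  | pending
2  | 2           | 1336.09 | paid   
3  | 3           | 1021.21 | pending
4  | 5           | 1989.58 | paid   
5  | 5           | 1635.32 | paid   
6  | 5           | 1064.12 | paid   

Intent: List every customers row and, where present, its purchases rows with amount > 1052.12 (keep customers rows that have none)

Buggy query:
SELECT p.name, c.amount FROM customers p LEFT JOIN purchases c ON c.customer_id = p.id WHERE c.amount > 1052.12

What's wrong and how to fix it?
Bug: A WHERE condition on the right-hand table after LEFT JOIN drops unmatched parents

Fix: Move the right-table condition into the ON clause so unmatched parents are kept

Corrected query:
SELECT p.name, c.amount FROM customers p LEFT JOIN purchases c ON c.customer_id = p.id AND c.amount > 1052.12

Result:
name  | amount 
------+--------
Alice | NULL   
Grace | 1336.09
Dave  | NULL   
Frank | NULL   
Eve   | 1064.12
Eve   | 1635.32
Eve   | 1989.58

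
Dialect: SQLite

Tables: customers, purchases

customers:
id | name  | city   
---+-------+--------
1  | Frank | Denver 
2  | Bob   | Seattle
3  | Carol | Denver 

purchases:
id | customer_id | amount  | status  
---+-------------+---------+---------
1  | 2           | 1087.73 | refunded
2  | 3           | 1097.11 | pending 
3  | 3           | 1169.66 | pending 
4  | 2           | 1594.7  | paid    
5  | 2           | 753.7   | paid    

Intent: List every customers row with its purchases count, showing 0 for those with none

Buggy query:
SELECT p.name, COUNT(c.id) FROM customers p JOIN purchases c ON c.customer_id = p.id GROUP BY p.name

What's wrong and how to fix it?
Bug: INNER JOIN drops customers rows that have no matching purchases rows

Fix: Use LEFT JOIN so parents without children still appear (COUNT(c.id) gives 0)

Corrected query:
SELECT p.name, COUNT(c.id) FROM customers p LEFT JOIN purchases c ON c.customer_id = p.id GROUP BY p.name

Result:
name  | COUNT(c.id)
------+------------
Bob   | 3          
Carol | 2          
Frank | 0          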